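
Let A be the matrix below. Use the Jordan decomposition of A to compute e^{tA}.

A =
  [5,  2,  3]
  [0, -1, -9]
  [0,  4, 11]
e^{tA} =
  [exp(5*t), 2*t*exp(5*t), 3*t*exp(5*t)]
  [0, -6*t*exp(5*t) + exp(5*t), -9*t*exp(5*t)]
  [0, 4*t*exp(5*t), 6*t*exp(5*t) + exp(5*t)]

Strategy: write A = P · J · P⁻¹ where J is a Jordan canonical form, so e^{tA} = P · e^{tJ} · P⁻¹, and e^{tJ} can be computed block-by-block.

A has Jordan form
J =
  [5, 1, 0]
  [0, 5, 0]
  [0, 0, 5]
(up to reordering of blocks).

Per-block formulas:
  For a 1×1 block at λ = 5: exp(t · [5]) = [e^(5t)].
  For a 2×2 Jordan block J_2(5): exp(t · J_2(5)) = e^(5t)·(I + t·N), where N is the 2×2 nilpotent shift.

After assembling e^{tJ} and conjugating by P, we get:

e^{tA} =
  [exp(5*t), 2*t*exp(5*t), 3*t*exp(5*t)]
  [0, -6*t*exp(5*t) + exp(5*t), -9*t*exp(5*t)]
  [0, 4*t*exp(5*t), 6*t*exp(5*t) + exp(5*t)]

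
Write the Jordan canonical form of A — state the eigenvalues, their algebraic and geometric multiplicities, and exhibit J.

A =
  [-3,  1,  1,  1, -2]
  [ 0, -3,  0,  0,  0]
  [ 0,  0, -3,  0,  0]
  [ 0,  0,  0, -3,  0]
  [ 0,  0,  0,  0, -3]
J_2(-3) ⊕ J_1(-3) ⊕ J_1(-3) ⊕ J_1(-3)

The characteristic polynomial is
  det(x·I − A) = x^5 + 15*x^4 + 90*x^3 + 270*x^2 + 405*x + 243 = (x + 3)^5

Eigenvalues and multiplicities (the geometric multiplicity of λ is n − rank(A − λI), which equals the number of Jordan blocks for λ):
  λ = -3: algebraic multiplicity = 5, geometric multiplicity = 4

Determining the block sizes for each eigenvalue:
  λ = -3: 4 blocks summing to 5 forces exactly one block of size 2 and the rest size 1 → block sizes [2, 1, 1, 1]

Assembling the blocks gives a Jordan form
J =
  [-3,  1,  0,  0,  0]
  [ 0, -3,  0,  0,  0]
  [ 0,  0, -3,  0,  0]
  [ 0,  0,  0, -3,  0]
  [ 0,  0,  0,  0, -3]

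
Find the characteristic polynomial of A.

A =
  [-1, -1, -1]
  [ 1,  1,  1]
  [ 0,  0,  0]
x^3

Expanding det(x·I − A) (e.g. by cofactor expansion or by noting that A is similar to its Jordan form J, which has the same characteristic polynomial as A) gives
  χ_A(x) = x^3
which factors as x^3. The eigenvalues (with algebraic multiplicities) are λ = 0 with multiplicity 3.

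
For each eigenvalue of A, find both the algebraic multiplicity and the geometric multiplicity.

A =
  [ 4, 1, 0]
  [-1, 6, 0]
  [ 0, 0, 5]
λ = 5: alg = 3, geom = 2

Step 1 — factor the characteristic polynomial to read off the algebraic multiplicities:
  χ_A(x) = (x - 5)^3

Step 2 — compute geometric multiplicities via the rank-nullity identity g(λ) = n − rank(A − λI):
  rank(A − (5)·I) = 1, so dim ker(A − (5)·I) = n − 1 = 2

Summary:
  λ = 5: algebraic multiplicity = 3, geometric multiplicity = 2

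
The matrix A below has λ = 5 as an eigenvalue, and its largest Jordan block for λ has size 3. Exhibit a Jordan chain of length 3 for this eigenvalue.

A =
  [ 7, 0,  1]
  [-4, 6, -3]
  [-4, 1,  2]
A Jordan chain for λ = 5 of length 3:
v_1 = (1, -2, -2)ᵀ
v_2 = (0, 1, 1)ᵀ
v_3 = (0, 1, 0)ᵀ

Let N = A − (5)·I. We want v_3 with N^3 v_3 = 0 but N^2 v_3 ≠ 0; then v_{j-1} := N · v_j for j = 3, …, 2.

Pick v_3 = (0, 1, 0)ᵀ.
Then v_2 = N · v_3 = (0, 1, 1)ᵀ.
Then v_1 = N · v_2 = (1, -2, -2)ᵀ.

Sanity check: (A − (5)·I) v_1 = (0, 0, 0)ᵀ = 0. ✓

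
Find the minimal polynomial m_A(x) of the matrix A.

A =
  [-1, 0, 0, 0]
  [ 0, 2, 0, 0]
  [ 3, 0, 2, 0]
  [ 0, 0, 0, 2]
x^2 - x - 2

The characteristic polynomial is χ_A(x) = (x - 2)^3*(x + 1), so the eigenvalues are known. The minimal polynomial is
  m_A(x) = Π_λ (x − λ)^{k_λ}
where k_λ is the size of the *largest* Jordan block for λ (equivalently, the smallest k with (A − λI)^k v = 0 for every generalised eigenvector v of λ).

  λ = -1: largest Jordan block has size 1, contributing (x + 1)
  λ = 2: largest Jordan block has size 1, contributing (x − 2)

So m_A(x) = (x - 2)*(x + 1) = x^2 - x - 2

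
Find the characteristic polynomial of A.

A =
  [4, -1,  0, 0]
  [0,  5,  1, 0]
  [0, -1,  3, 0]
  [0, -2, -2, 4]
x^4 - 16*x^3 + 96*x^2 - 256*x + 256

Expanding det(x·I − A) (e.g. by cofactor expansion or by noting that A is similar to its Jordan form J, which has the same characteristic polynomial as A) gives
  χ_A(x) = x^4 - 16*x^3 + 96*x^2 - 256*x + 256
which factors as (x - 4)^4. The eigenvalues (with algebraic multiplicities) are λ = 4 with multiplicity 4.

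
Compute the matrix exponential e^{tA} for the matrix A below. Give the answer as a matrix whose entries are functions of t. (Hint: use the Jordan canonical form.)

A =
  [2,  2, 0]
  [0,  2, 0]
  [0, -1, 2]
e^{tA} =
  [exp(2*t), 2*t*exp(2*t), 0]
  [0, exp(2*t), 0]
  [0, -t*exp(2*t), exp(2*t)]

Strategy: write A = P · J · P⁻¹ where J is a Jordan canonical form, so e^{tA} = P · e^{tJ} · P⁻¹, and e^{tJ} can be computed block-by-block.

A has Jordan form
J =
  [2, 1, 0]
  [0, 2, 0]
  [0, 0, 2]
(up to reordering of blocks).

Per-block formulas:
  For a 2×2 Jordan block J_2(2): exp(t · J_2(2)) = e^(2t)·(I + t·N), where N is the 2×2 nilpotent shift.
  For a 1×1 block at λ = 2: exp(t · [2]) = [e^(2t)].

After assembling e^{tJ} and conjugating by P, we get:

e^{tA} =
  [exp(2*t), 2*t*exp(2*t), 0]
  [0, exp(2*t), 0]
  [0, -t*exp(2*t), exp(2*t)]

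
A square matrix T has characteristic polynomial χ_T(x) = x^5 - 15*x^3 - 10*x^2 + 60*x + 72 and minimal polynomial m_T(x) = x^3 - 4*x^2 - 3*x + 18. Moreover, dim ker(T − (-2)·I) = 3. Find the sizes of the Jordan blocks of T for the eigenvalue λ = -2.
Block sizes for λ = -2: [1, 1, 1]

Step 1 — from the characteristic polynomial, algebraic multiplicity of λ = -2 is 3. From dim ker(T − (-2)·I) = 3, there are exactly 3 Jordan blocks for λ = -2.
Step 2 — from the minimal polynomial, the factor (x + 2) tells us the largest block for λ = -2 has size 1.
Step 3 — with total size 3, 3 blocks, and largest block 1, the block sizes (in nonincreasing order) are [1, 1, 1].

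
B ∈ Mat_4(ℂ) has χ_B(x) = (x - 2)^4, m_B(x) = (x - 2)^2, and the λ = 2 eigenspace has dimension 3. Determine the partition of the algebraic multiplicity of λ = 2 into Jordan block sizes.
Block sizes for λ = 2: [2, 1, 1]

Step 1 — from the characteristic polynomial, algebraic multiplicity of λ = 2 is 4. From dim ker(B − (2)·I) = 3, there are exactly 3 Jordan blocks for λ = 2.
Step 2 — from the minimal polynomial, the factor (x − 2)^2 tells us the largest block for λ = 2 has size 2.
Step 3 — with total size 4, 3 blocks, and largest block 2, the block sizes (in nonincreasing order) are [2, 1, 1].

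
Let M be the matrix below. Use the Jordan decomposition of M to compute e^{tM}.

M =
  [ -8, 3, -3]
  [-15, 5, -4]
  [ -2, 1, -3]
e^{tM} =
  [-3*t^2*exp(-2*t)/2 - 6*t*exp(-2*t) + exp(-2*t), 3*t*exp(-2*t), 9*t^2*exp(-2*t)/2 - 3*t*exp(-2*t)]
  [-7*t^2*exp(-2*t)/2 - 15*t*exp(-2*t), 7*t*exp(-2*t) + exp(-2*t), 21*t^2*exp(-2*t)/2 - 4*t*exp(-2*t)]
  [-t^2*exp(-2*t)/2 - 2*t*exp(-2*t), t*exp(-2*t), 3*t^2*exp(-2*t)/2 - t*exp(-2*t) + exp(-2*t)]

Strategy: write M = P · J · P⁻¹ where J is a Jordan canonical form, so e^{tM} = P · e^{tJ} · P⁻¹, and e^{tJ} can be computed block-by-block.

M has Jordan form
J =
  [-2,  1,  0]
  [ 0, -2,  1]
  [ 0,  0, -2]
(up to reordering of blocks).

Per-block formulas:
  For a 3×3 Jordan block J_3(-2): exp(t · J_3(-2)) = e^(-2t)·(I + t·N + (t^2/2)·N^2), where N is the 3×3 nilpotent shift.

After assembling e^{tJ} and conjugating by P, we get:

e^{tM} =
  [-3*t^2*exp(-2*t)/2 - 6*t*exp(-2*t) + exp(-2*t), 3*t*exp(-2*t), 9*t^2*exp(-2*t)/2 - 3*t*exp(-2*t)]
  [-7*t^2*exp(-2*t)/2 - 15*t*exp(-2*t), 7*t*exp(-2*t) + exp(-2*t), 21*t^2*exp(-2*t)/2 - 4*t*exp(-2*t)]
  [-t^2*exp(-2*t)/2 - 2*t*exp(-2*t), t*exp(-2*t), 3*t^2*exp(-2*t)/2 - t*exp(-2*t) + exp(-2*t)]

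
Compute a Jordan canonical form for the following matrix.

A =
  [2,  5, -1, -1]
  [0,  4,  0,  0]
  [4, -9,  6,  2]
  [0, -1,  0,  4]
J_2(4) ⊕ J_2(4)

The characteristic polynomial is
  det(x·I − A) = x^4 - 16*x^3 + 96*x^2 - 256*x + 256 = (x - 4)^4

Eigenvalues and multiplicities (the geometric multiplicity of λ is n − rank(A − λI), which equals the number of Jordan blocks for λ):
  λ = 4: algebraic multiplicity = 4, geometric multiplicity = 2

Determining the block sizes for each eigenvalue:
  λ = 4: with am = 4 and gm = 2, the partition is not yet determined (e.g. several partitions of 4 into 2 parts exist). Let N = A − (4)·I. Computing rank(N^1) = 2, rank(N^2) = 0; the number of blocks of size ≥ j is rank(N^{j−1}) − rank(N^j), giving [2, 2]. So we have 2 block(s) of size 2 → block sizes [2, 2]

Assembling the blocks gives a Jordan form
J =
  [4, 1, 0, 0]
  [0, 4, 0, 0]
  [0, 0, 4, 1]
  [0, 0, 0, 4]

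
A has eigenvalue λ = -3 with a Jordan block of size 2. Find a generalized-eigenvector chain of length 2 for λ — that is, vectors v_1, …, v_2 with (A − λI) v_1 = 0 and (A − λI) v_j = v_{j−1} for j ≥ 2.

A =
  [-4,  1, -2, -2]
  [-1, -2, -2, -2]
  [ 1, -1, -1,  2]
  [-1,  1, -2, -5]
A Jordan chain for λ = -3 of length 2:
v_1 = (-1, -1, 1, -1)ᵀ
v_2 = (1, 0, 0, 0)ᵀ

Let N = A − (-3)·I. We want v_2 with N^2 v_2 = 0 but N^1 v_2 ≠ 0; then v_{j-1} := N · v_j for j = 2, …, 2.

Pick v_2 = (1, 0, 0, 0)ᵀ.
Then v_1 = N · v_2 = (-1, -1, 1, -1)ᵀ.

Sanity check: (A − (-3)·I) v_1 = (0, 0, 0, 0)ᵀ = 0. ✓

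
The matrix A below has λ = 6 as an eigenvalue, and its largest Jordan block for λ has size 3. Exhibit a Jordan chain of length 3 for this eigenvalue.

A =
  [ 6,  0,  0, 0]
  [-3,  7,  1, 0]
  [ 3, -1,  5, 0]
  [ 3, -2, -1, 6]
A Jordan chain for λ = 6 of length 3:
v_1 = (0, 0, 0, 3)ᵀ
v_2 = (0, -3, 3, 3)ᵀ
v_3 = (1, 0, 0, 0)ᵀ

Let N = A − (6)·I. We want v_3 with N^3 v_3 = 0 but N^2 v_3 ≠ 0; then v_{j-1} := N · v_j for j = 3, …, 2.

Pick v_3 = (1, 0, 0, 0)ᵀ.
Then v_2 = N · v_3 = (0, -3, 3, 3)ᵀ.
Then v_1 = N · v_2 = (0, 0, 0, 3)ᵀ.

Sanity check: (A − (6)·I) v_1 = (0, 0, 0, 0)ᵀ = 0. ✓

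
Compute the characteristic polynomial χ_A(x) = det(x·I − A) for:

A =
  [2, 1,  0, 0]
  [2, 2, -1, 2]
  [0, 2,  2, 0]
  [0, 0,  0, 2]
x^4 - 8*x^3 + 24*x^2 - 32*x + 16

Expanding det(x·I − A) (e.g. by cofactor expansion or by noting that A is similar to its Jordan form J, which has the same characteristic polynomial as A) gives
  χ_A(x) = x^4 - 8*x^3 + 24*x^2 - 32*x + 16
which factors as (x - 2)^4. The eigenvalues (with algebraic multiplicities) are λ = 2 with multiplicity 4.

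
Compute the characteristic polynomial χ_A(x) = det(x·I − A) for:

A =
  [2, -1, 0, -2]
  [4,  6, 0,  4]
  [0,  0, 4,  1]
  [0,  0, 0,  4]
x^4 - 16*x^3 + 96*x^2 - 256*x + 256

Expanding det(x·I − A) (e.g. by cofactor expansion or by noting that A is similar to its Jordan form J, which has the same characteristic polynomial as A) gives
  χ_A(x) = x^4 - 16*x^3 + 96*x^2 - 256*x + 256
which factors as (x - 4)^4. The eigenvalues (with algebraic multiplicities) are λ = 4 with multiplicity 4.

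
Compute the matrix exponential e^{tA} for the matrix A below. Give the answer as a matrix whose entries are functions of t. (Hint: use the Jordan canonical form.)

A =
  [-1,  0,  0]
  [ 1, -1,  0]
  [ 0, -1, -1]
e^{tA} =
  [exp(-t), 0, 0]
  [t*exp(-t), exp(-t), 0]
  [-t^2*exp(-t)/2, -t*exp(-t), exp(-t)]

Strategy: write A = P · J · P⁻¹ where J is a Jordan canonical form, so e^{tA} = P · e^{tJ} · P⁻¹, and e^{tJ} can be computed block-by-block.

A has Jordan form
J =
  [-1,  1,  0]
  [ 0, -1,  1]
  [ 0,  0, -1]
(up to reordering of blocks).

Per-block formulas:
  For a 3×3 Jordan block J_3(-1): exp(t · J_3(-1)) = e^(-1t)·(I + t·N + (t^2/2)·N^2), where N is the 3×3 nilpotent shift.

After assembling e^{tJ} and conjugating by P, we get:

e^{tA} =
  [exp(-t), 0, 0]
  [t*exp(-t), exp(-t), 0]
  [-t^2*exp(-t)/2, -t*exp(-t), exp(-t)]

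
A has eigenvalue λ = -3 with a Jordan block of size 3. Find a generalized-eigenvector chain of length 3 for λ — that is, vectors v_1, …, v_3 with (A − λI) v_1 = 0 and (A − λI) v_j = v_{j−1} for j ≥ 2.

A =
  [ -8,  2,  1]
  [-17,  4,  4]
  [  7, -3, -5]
A Jordan chain for λ = -3 of length 3:
v_1 = (-2, -6, 2)ᵀ
v_2 = (-5, -17, 7)ᵀ
v_3 = (1, 0, 0)ᵀ

Let N = A − (-3)·I. We want v_3 with N^3 v_3 = 0 but N^2 v_3 ≠ 0; then v_{j-1} := N · v_j for j = 3, …, 2.

Pick v_3 = (1, 0, 0)ᵀ.
Then v_2 = N · v_3 = (-5, -17, 7)ᵀ.
Then v_1 = N · v_2 = (-2, -6, 2)ᵀ.

Sanity check: (A − (-3)·I) v_1 = (0, 0, 0)ᵀ = 0. ✓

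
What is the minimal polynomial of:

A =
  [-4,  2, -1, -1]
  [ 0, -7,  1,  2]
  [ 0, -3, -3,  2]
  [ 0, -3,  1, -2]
x^2 + 8*x + 16

The characteristic polynomial is χ_A(x) = (x + 4)^4, so the eigenvalues are known. The minimal polynomial is
  m_A(x) = Π_λ (x − λ)^{k_λ}
where k_λ is the size of the *largest* Jordan block for λ (equivalently, the smallest k with (A − λI)^k v = 0 for every generalised eigenvector v of λ).

  λ = -4: largest Jordan block has size 2, contributing (x + 4)^2

So m_A(x) = (x + 4)^2 = x^2 + 8*x + 16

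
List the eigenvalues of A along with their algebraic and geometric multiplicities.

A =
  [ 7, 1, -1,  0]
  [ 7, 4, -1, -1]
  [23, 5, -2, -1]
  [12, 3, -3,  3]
λ = 3: alg = 4, geom = 2

Step 1 — factor the characteristic polynomial to read off the algebraic multiplicities:
  χ_A(x) = (x - 3)^4

Step 2 — compute geometric multiplicities via the rank-nullity identity g(λ) = n − rank(A − λI):
  rank(A − (3)·I) = 2, so dim ker(A − (3)·I) = n − 2 = 2

Summary:
  λ = 3: algebraic multiplicity = 4, geometric multiplicity = 2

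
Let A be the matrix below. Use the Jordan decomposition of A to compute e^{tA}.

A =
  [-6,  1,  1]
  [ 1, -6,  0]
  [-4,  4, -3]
e^{tA} =
  [-t^2*exp(-5*t) - t*exp(-5*t) + exp(-5*t), t^2*exp(-5*t) + t*exp(-5*t), t^2*exp(-5*t)/2 + t*exp(-5*t)]
  [-t^2*exp(-5*t) + t*exp(-5*t), t^2*exp(-5*t) - t*exp(-5*t) + exp(-5*t), t^2*exp(-5*t)/2]
  [-4*t*exp(-5*t), 4*t*exp(-5*t), 2*t*exp(-5*t) + exp(-5*t)]

Strategy: write A = P · J · P⁻¹ where J is a Jordan canonical form, so e^{tA} = P · e^{tJ} · P⁻¹, and e^{tJ} can be computed block-by-block.

A has Jordan form
J =
  [-5,  1,  0]
  [ 0, -5,  1]
  [ 0,  0, -5]
(up to reordering of blocks).

Per-block formulas:
  For a 3×3 Jordan block J_3(-5): exp(t · J_3(-5)) = e^(-5t)·(I + t·N + (t^2/2)·N^2), where N is the 3×3 nilpotent shift.

After assembling e^{tJ} and conjugating by P, we get:

e^{tA} =
  [-t^2*exp(-5*t) - t*exp(-5*t) + exp(-5*t), t^2*exp(-5*t) + t*exp(-5*t), t^2*exp(-5*t)/2 + t*exp(-5*t)]
  [-t^2*exp(-5*t) + t*exp(-5*t), t^2*exp(-5*t) - t*exp(-5*t) + exp(-5*t), t^2*exp(-5*t)/2]
  [-4*t*exp(-5*t), 4*t*exp(-5*t), 2*t*exp(-5*t) + exp(-5*t)]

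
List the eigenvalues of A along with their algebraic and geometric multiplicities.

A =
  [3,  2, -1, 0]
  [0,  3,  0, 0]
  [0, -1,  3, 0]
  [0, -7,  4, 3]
λ = 3: alg = 4, geom = 2

Step 1 — factor the characteristic polynomial to read off the algebraic multiplicities:
  χ_A(x) = (x - 3)^4

Step 2 — compute geometric multiplicities via the rank-nullity identity g(λ) = n − rank(A − λI):
  rank(A − (3)·I) = 2, so dim ker(A − (3)·I) = n − 2 = 2

Summary:
  λ = 3: algebraic multiplicity = 4, geometric multiplicity = 2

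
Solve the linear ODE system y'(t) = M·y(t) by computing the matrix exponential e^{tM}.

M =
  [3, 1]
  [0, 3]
e^{tM} =
  [exp(3*t), t*exp(3*t)]
  [0, exp(3*t)]

Strategy: write M = P · J · P⁻¹ where J is a Jordan canonical form, so e^{tM} = P · e^{tJ} · P⁻¹, and e^{tJ} can be computed block-by-block.

M has Jordan form
J =
  [3, 1]
  [0, 3]
(up to reordering of blocks).

Per-block formulas:
  For a 2×2 Jordan block J_2(3): exp(t · J_2(3)) = e^(3t)·(I + t·N), where N is the 2×2 nilpotent shift.

After assembling e^{tJ} and conjugating by P, we get:

e^{tM} =
  [exp(3*t), t*exp(3*t)]
  [0, exp(3*t)]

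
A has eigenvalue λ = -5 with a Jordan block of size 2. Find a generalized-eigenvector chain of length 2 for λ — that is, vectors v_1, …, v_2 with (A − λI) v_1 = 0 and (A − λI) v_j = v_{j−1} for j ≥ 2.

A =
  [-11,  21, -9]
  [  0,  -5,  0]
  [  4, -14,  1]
A Jordan chain for λ = -5 of length 2:
v_1 = (-6, 0, 4)ᵀ
v_2 = (1, 0, 0)ᵀ

Let N = A − (-5)·I. We want v_2 with N^2 v_2 = 0 but N^1 v_2 ≠ 0; then v_{j-1} := N · v_j for j = 2, …, 2.

Pick v_2 = (1, 0, 0)ᵀ.
Then v_1 = N · v_2 = (-6, 0, 4)ᵀ.

Sanity check: (A − (-5)·I) v_1 = (0, 0, 0)ᵀ = 0. ✓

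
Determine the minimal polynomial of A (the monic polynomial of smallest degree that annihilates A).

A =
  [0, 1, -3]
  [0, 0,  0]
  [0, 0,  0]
x^2

The characteristic polynomial is χ_A(x) = x^3, so the eigenvalues are known. The minimal polynomial is
  m_A(x) = Π_λ (x − λ)^{k_λ}
where k_λ is the size of the *largest* Jordan block for λ (equivalently, the smallest k with (A − λI)^k v = 0 for every generalised eigenvector v of λ).

  λ = 0: largest Jordan block has size 2, contributing (x − 0)^2

So m_A(x) = x^2 = x^2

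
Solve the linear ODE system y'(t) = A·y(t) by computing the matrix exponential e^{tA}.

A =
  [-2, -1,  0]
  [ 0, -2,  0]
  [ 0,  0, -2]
e^{tA} =
  [exp(-2*t), -t*exp(-2*t), 0]
  [0, exp(-2*t), 0]
  [0, 0, exp(-2*t)]

Strategy: write A = P · J · P⁻¹ where J is a Jordan canonical form, so e^{tA} = P · e^{tJ} · P⁻¹, and e^{tJ} can be computed block-by-block.

A has Jordan form
J =
  [-2,  1,  0]
  [ 0, -2,  0]
  [ 0,  0, -2]
(up to reordering of blocks).

Per-block formulas:
  For a 2×2 Jordan block J_2(-2): exp(t · J_2(-2)) = e^(-2t)·(I + t·N), where N is the 2×2 nilpotent shift.
  For a 1×1 block at λ = -2: exp(t · [-2]) = [e^(-2t)].

After assembling e^{tJ} and conjugating by P, we get:

e^{tA} =
  [exp(-2*t), -t*exp(-2*t), 0]
  [0, exp(-2*t), 0]
  [0, 0, exp(-2*t)]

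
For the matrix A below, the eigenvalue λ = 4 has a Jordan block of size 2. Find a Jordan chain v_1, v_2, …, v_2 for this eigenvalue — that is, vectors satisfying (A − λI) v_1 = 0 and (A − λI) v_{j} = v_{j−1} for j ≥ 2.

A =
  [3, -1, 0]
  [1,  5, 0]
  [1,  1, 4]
A Jordan chain for λ = 4 of length 2:
v_1 = (-1, 1, 1)ᵀ
v_2 = (1, 0, 0)ᵀ

Let N = A − (4)·I. We want v_2 with N^2 v_2 = 0 but N^1 v_2 ≠ 0; then v_{j-1} := N · v_j for j = 2, …, 2.

Pick v_2 = (1, 0, 0)ᵀ.
Then v_1 = N · v_2 = (-1, 1, 1)ᵀ.

Sanity check: (A − (4)·I) v_1 = (0, 0, 0)ᵀ = 0. ✓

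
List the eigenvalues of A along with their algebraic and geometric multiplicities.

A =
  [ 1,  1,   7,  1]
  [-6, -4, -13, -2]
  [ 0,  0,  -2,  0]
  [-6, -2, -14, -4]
λ = -3: alg = 1, geom = 1; λ = -2: alg = 3, geom = 2

Step 1 — factor the characteristic polynomial to read off the algebraic multiplicities:
  χ_A(x) = (x + 2)^3*(x + 3)

Step 2 — compute geometric multiplicities via the rank-nullity identity g(λ) = n − rank(A − λI):
  rank(A − (-3)·I) = 3, so dim ker(A − (-3)·I) = n − 3 = 1
  rank(A − (-2)·I) = 2, so dim ker(A − (-2)·I) = n − 2 = 2

Summary:
  λ = -3: algebraic multiplicity = 1, geometric multiplicity = 1
  λ = -2: algebraic multiplicity = 3, geometric multiplicity = 2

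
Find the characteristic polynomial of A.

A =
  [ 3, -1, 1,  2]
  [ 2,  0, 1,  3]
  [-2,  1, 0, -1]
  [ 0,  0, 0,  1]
x^4 - 4*x^3 + 6*x^2 - 4*x + 1

Expanding det(x·I − A) (e.g. by cofactor expansion or by noting that A is similar to its Jordan form J, which has the same characteristic polynomial as A) gives
  χ_A(x) = x^4 - 4*x^3 + 6*x^2 - 4*x + 1
which factors as (x - 1)^4. The eigenvalues (with algebraic multiplicities) are λ = 1 with multiplicity 4.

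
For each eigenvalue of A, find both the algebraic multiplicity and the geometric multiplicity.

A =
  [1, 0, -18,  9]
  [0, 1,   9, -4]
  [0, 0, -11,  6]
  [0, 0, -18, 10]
λ = -2: alg = 1, geom = 1; λ = 1: alg = 3, geom = 2

Step 1 — factor the characteristic polynomial to read off the algebraic multiplicities:
  χ_A(x) = (x - 1)^3*(x + 2)

Step 2 — compute geometric multiplicities via the rank-nullity identity g(λ) = n − rank(A − λI):
  rank(A − (-2)·I) = 3, so dim ker(A − (-2)·I) = n − 3 = 1
  rank(A − (1)·I) = 2, so dim ker(A − (1)·I) = n − 2 = 2

Summary:
  λ = -2: algebraic multiplicity = 1, geometric multiplicity = 1
  λ = 1: algebraic multiplicity = 3, geometric multiplicity = 2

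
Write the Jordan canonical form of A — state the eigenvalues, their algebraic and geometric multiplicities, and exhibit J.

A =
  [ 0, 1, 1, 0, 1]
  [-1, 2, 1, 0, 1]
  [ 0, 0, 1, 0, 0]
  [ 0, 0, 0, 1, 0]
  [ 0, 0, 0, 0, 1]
J_2(1) ⊕ J_1(1) ⊕ J_1(1) ⊕ J_1(1)

The characteristic polynomial is
  det(x·I − A) = x^5 - 5*x^4 + 10*x^3 - 10*x^2 + 5*x - 1 = (x - 1)^5

Eigenvalues and multiplicities (the geometric multiplicity of λ is n − rank(A − λI), which equals the number of Jordan blocks for λ):
  λ = 1: algebraic multiplicity = 5, geometric multiplicity = 4

Determining the block sizes for each eigenvalue:
  λ = 1: 4 blocks summing to 5 forces exactly one block of size 2 and the rest size 1 → block sizes [2, 1, 1, 1]

Assembling the blocks gives a Jordan form
J =
  [1, 1, 0, 0, 0]
  [0, 1, 0, 0, 0]
  [0, 0, 1, 0, 0]
  [0, 0, 0, 1, 0]
  [0, 0, 0, 0, 1]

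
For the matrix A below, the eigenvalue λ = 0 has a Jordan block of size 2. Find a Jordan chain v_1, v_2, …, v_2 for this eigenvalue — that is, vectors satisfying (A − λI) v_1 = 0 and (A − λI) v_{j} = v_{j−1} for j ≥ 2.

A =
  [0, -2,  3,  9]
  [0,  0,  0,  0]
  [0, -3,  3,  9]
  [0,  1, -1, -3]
A Jordan chain for λ = 0 of length 2:
v_1 = (-2, 0, -3, 1)ᵀ
v_2 = (0, 1, 0, 0)ᵀ

Let N = A − (0)·I. We want v_2 with N^2 v_2 = 0 but N^1 v_2 ≠ 0; then v_{j-1} := N · v_j for j = 2, …, 2.

Pick v_2 = (0, 1, 0, 0)ᵀ.
Then v_1 = N · v_2 = (-2, 0, -3, 1)ᵀ.

Sanity check: (A − (0)·I) v_1 = (0, 0, 0, 0)ᵀ = 0. ✓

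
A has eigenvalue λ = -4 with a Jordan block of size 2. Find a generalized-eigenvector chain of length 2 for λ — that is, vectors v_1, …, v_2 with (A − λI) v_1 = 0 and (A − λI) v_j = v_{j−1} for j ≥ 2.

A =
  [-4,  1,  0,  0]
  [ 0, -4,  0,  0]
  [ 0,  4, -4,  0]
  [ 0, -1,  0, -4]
A Jordan chain for λ = -4 of length 2:
v_1 = (1, 0, 4, -1)ᵀ
v_2 = (0, 1, 0, 0)ᵀ

Let N = A − (-4)·I. We want v_2 with N^2 v_2 = 0 but N^1 v_2 ≠ 0; then v_{j-1} := N · v_j for j = 2, …, 2.

Pick v_2 = (0, 1, 0, 0)ᵀ.
Then v_1 = N · v_2 = (1, 0, 4, -1)ᵀ.

Sanity check: (A − (-4)·I) v_1 = (0, 0, 0, 0)ᵀ = 0. ✓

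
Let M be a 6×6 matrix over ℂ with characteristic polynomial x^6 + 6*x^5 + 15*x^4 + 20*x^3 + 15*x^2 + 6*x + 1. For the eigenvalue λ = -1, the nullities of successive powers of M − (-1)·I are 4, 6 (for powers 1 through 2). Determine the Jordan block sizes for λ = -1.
Block sizes for λ = -1: [2, 2, 1, 1]

From the dimensions of kernels of powers, the number of Jordan blocks of size at least j is d_j − d_{j−1} where d_j = dim ker(N^j) (with d_0 = 0). Computing the differences gives [4, 2].
The number of blocks of size exactly k is (#blocks of size ≥ k) − (#blocks of size ≥ k + 1), so the partition is: 2 block(s) of size 1, 2 block(s) of size 2.
In nonincreasing order the block sizes are [2, 2, 1, 1].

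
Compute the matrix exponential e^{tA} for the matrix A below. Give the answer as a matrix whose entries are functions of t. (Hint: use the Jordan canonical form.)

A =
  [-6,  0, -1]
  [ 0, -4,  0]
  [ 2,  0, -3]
e^{tA} =
  [-exp(-4*t) + 2*exp(-5*t), 0, -exp(-4*t) + exp(-5*t)]
  [0, exp(-4*t), 0]
  [2*exp(-4*t) - 2*exp(-5*t), 0, 2*exp(-4*t) - exp(-5*t)]

Strategy: write A = P · J · P⁻¹ where J is a Jordan canonical form, so e^{tA} = P · e^{tJ} · P⁻¹, and e^{tJ} can be computed block-by-block.

A has Jordan form
J =
  [-5,  0,  0]
  [ 0, -4,  0]
  [ 0,  0, -4]
(up to reordering of blocks).

Per-block formulas:
  For a 1×1 block at λ = -5: exp(t · [-5]) = [e^(-5t)].
  For a 1×1 block at λ = -4: exp(t · [-4]) = [e^(-4t)].

After assembling e^{tJ} and conjugating by P, we get:

e^{tA} =
  [-exp(-4*t) + 2*exp(-5*t), 0, -exp(-4*t) + exp(-5*t)]
  [0, exp(-4*t), 0]
  [2*exp(-4*t) - 2*exp(-5*t), 0, 2*exp(-4*t) - exp(-5*t)]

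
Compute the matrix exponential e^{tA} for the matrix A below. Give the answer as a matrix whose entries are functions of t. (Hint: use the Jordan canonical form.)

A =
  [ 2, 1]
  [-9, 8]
e^{tA} =
  [-3*t*exp(5*t) + exp(5*t), t*exp(5*t)]
  [-9*t*exp(5*t), 3*t*exp(5*t) + exp(5*t)]

Strategy: write A = P · J · P⁻¹ where J is a Jordan canonical form, so e^{tA} = P · e^{tJ} · P⁻¹, and e^{tJ} can be computed block-by-block.

A has Jordan form
J =
  [5, 1]
  [0, 5]
(up to reordering of blocks).

Per-block formulas:
  For a 2×2 Jordan block J_2(5): exp(t · J_2(5)) = e^(5t)·(I + t·N), where N is the 2×2 nilpotent shift.

After assembling e^{tJ} and conjugating by P, we get:

e^{tA} =
  [-3*t*exp(5*t) + exp(5*t), t*exp(5*t)]
  [-9*t*exp(5*t), 3*t*exp(5*t) + exp(5*t)]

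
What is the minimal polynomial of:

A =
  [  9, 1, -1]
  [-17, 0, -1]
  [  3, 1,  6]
x^3 - 15*x^2 + 75*x - 125

The characteristic polynomial is χ_A(x) = (x - 5)^3, so the eigenvalues are known. The minimal polynomial is
  m_A(x) = Π_λ (x − λ)^{k_λ}
where k_λ is the size of the *largest* Jordan block for λ (equivalently, the smallest k with (A − λI)^k v = 0 for every generalised eigenvector v of λ).

  λ = 5: largest Jordan block has size 3, contributing (x − 5)^3

So m_A(x) = (x - 5)^3 = x^3 - 15*x^2 + 75*x - 125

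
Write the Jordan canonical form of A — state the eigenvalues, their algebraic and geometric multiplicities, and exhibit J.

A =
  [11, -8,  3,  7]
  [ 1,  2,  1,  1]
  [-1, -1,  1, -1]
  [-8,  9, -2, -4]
J_3(2) ⊕ J_1(4)

The characteristic polynomial is
  det(x·I − A) = x^4 - 10*x^3 + 36*x^2 - 56*x + 32 = (x - 4)*(x - 2)^3

Eigenvalues and multiplicities (the geometric multiplicity of λ is n − rank(A − λI), which equals the number of Jordan blocks for λ):
  λ = 2: algebraic multiplicity = 3, geometric multiplicity = 1
  λ = 4: algebraic multiplicity = 1, geometric multiplicity = 1

Determining the block sizes for each eigenvalue:
  λ = 2: one block (gm = 1), so the single block has size am = 3 → block sizes [3]
  λ = 4: one block (gm = 1), so the single block has size am = 1 → block sizes [1]

Assembling the blocks gives a Jordan form
J =
  [2, 1, 0, 0]
  [0, 2, 1, 0]
  [0, 0, 2, 0]
  [0, 0, 0, 4]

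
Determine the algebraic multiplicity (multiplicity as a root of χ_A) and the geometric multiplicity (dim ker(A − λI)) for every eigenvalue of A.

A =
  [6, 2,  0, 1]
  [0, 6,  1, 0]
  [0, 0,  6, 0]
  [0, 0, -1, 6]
λ = 6: alg = 4, geom = 2

Step 1 — factor the characteristic polynomial to read off the algebraic multiplicities:
  χ_A(x) = (x - 6)^4

Step 2 — compute geometric multiplicities via the rank-nullity identity g(λ) = n − rank(A − λI):
  rank(A − (6)·I) = 2, so dim ker(A − (6)·I) = n − 2 = 2

Summary:
  λ = 6: algebraic multiplicity = 4, geometric multiplicity = 2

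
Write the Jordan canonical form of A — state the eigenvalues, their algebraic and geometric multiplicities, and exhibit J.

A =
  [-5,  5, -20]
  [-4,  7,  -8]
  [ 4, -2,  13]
J_2(5) ⊕ J_1(5)

The characteristic polynomial is
  det(x·I − A) = x^3 - 15*x^2 + 75*x - 125 = (x - 5)^3

Eigenvalues and multiplicities (the geometric multiplicity of λ is n − rank(A − λI), which equals the number of Jordan blocks for λ):
  λ = 5: algebraic multiplicity = 3, geometric multiplicity = 2

Determining the block sizes for each eigenvalue:
  λ = 5: 2 blocks summing to 3 forces exactly one block of size 2 and the rest size 1 → block sizes [2, 1]

Assembling the blocks gives a Jordan form
J =
  [5, 1, 0]
  [0, 5, 0]
  [0, 0, 5]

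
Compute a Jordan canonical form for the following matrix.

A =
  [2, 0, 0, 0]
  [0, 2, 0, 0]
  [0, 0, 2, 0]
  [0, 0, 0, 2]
J_1(2) ⊕ J_1(2) ⊕ J_1(2) ⊕ J_1(2)

The characteristic polynomial is
  det(x·I − A) = x^4 - 8*x^3 + 24*x^2 - 32*x + 16 = (x - 2)^4

Eigenvalues and multiplicities (the geometric multiplicity of λ is n − rank(A − λI), which equals the number of Jordan blocks for λ):
  λ = 2: algebraic multiplicity = 4, geometric multiplicity = 4

Determining the block sizes for each eigenvalue:
  λ = 2: gm = am = 4, so every block has size 1 → block sizes [1, 1, 1, 1]

Assembling the blocks gives a Jordan form
J =
  [2, 0, 0, 0]
  [0, 2, 0, 0]
  [0, 0, 2, 0]
  [0, 0, 0, 2]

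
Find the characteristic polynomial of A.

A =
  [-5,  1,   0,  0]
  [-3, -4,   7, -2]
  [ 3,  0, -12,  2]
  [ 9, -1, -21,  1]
x^4 + 20*x^3 + 150*x^2 + 500*x + 625

Expanding det(x·I − A) (e.g. by cofactor expansion or by noting that A is similar to its Jordan form J, which has the same characteristic polynomial as A) gives
  χ_A(x) = x^4 + 20*x^3 + 150*x^2 + 500*x + 625
which factors as (x + 5)^4. The eigenvalues (with algebraic multiplicities) are λ = -5 with multiplicity 4.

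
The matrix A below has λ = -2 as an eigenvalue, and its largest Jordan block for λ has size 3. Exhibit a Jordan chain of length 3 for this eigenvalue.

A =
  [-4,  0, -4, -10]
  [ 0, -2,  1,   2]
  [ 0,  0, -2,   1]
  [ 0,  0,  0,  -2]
A Jordan chain for λ = -2 of length 3:
v_1 = (0, -1, 0, 0)ᵀ
v_2 = (2, -2, -1, 0)ᵀ
v_3 = (4, 0, 0, -1)ᵀ

Let N = A − (-2)·I. We want v_3 with N^3 v_3 = 0 but N^2 v_3 ≠ 0; then v_{j-1} := N · v_j for j = 3, …, 2.

Pick v_3 = (4, 0, 0, -1)ᵀ.
Then v_2 = N · v_3 = (2, -2, -1, 0)ᵀ.
Then v_1 = N · v_2 = (0, -1, 0, 0)ᵀ.

Sanity check: (A − (-2)·I) v_1 = (0, 0, 0, 0)ᵀ = 0. ✓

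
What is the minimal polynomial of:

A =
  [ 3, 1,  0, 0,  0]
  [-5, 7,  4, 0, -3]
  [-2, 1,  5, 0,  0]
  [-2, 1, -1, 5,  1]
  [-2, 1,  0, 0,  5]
x^3 - 15*x^2 + 75*x - 125

The characteristic polynomial is χ_A(x) = (x - 5)^5, so the eigenvalues are known. The minimal polynomial is
  m_A(x) = Π_λ (x − λ)^{k_λ}
where k_λ is the size of the *largest* Jordan block for λ (equivalently, the smallest k with (A − λI)^k v = 0 for every generalised eigenvector v of λ).

  λ = 5: largest Jordan block has size 3, contributing (x − 5)^3

So m_A(x) = (x - 5)^3 = x^3 - 15*x^2 + 75*x - 125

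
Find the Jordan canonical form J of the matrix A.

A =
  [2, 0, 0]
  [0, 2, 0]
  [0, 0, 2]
J_1(2) ⊕ J_1(2) ⊕ J_1(2)

The characteristic polynomial is
  det(x·I − A) = x^3 - 6*x^2 + 12*x - 8 = (x - 2)^3

Eigenvalues and multiplicities (the geometric multiplicity of λ is n − rank(A − λI), which equals the number of Jordan blocks for λ):
  λ = 2: algebraic multiplicity = 3, geometric multiplicity = 3

Determining the block sizes for each eigenvalue:
  λ = 2: gm = am = 3, so every block has size 1 → block sizes [1, 1, 1]

Assembling the blocks gives a Jordan form
J =
  [2, 0, 0]
  [0, 2, 0]
  [0, 0, 2]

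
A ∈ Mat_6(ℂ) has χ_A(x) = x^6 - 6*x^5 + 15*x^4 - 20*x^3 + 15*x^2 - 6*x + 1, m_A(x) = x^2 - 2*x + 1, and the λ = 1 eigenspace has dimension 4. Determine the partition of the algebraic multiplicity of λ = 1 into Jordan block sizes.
Block sizes for λ = 1: [2, 2, 1, 1]

Step 1 — from the characteristic polynomial, algebraic multiplicity of λ = 1 is 6. From dim ker(A − (1)·I) = 4, there are exactly 4 Jordan blocks for λ = 1.
Step 2 — from the minimal polynomial, the factor (x − 1)^2 tells us the largest block for λ = 1 has size 2.
Step 3 — with total size 6, 4 blocks, and largest block 2, the block sizes (in nonincreasing order) are [2, 2, 1, 1].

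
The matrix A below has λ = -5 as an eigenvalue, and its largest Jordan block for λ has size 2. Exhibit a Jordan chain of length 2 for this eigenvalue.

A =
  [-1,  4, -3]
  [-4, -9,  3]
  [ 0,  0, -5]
A Jordan chain for λ = -5 of length 2:
v_1 = (4, -4, 0)ᵀ
v_2 = (1, 0, 0)ᵀ

Let N = A − (-5)·I. We want v_2 with N^2 v_2 = 0 but N^1 v_2 ≠ 0; then v_{j-1} := N · v_j for j = 2, …, 2.

Pick v_2 = (1, 0, 0)ᵀ.
Then v_1 = N · v_2 = (4, -4, 0)ᵀ.

Sanity check: (A − (-5)·I) v_1 = (0, 0, 0)ᵀ = 0. ✓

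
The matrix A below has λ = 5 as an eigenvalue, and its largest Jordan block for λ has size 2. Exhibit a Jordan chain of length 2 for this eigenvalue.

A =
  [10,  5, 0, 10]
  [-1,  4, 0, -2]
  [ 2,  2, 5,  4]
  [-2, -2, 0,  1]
A Jordan chain for λ = 5 of length 2:
v_1 = (5, -1, 2, -2)ᵀ
v_2 = (1, 0, 0, 0)ᵀ

Let N = A − (5)·I. We want v_2 with N^2 v_2 = 0 but N^1 v_2 ≠ 0; then v_{j-1} := N · v_j for j = 2, …, 2.

Pick v_2 = (1, 0, 0, 0)ᵀ.
Then v_1 = N · v_2 = (5, -1, 2, -2)ᵀ.

Sanity check: (A − (5)·I) v_1 = (0, 0, 0, 0)ᵀ = 0. ✓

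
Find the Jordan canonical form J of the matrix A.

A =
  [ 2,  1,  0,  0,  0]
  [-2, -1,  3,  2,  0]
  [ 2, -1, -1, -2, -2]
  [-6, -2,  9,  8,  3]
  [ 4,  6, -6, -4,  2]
J_3(2) ⊕ J_2(2)

The characteristic polynomial is
  det(x·I − A) = x^5 - 10*x^4 + 40*x^3 - 80*x^2 + 80*x - 32 = (x - 2)^5

Eigenvalues and multiplicities (the geometric multiplicity of λ is n − rank(A − λI), which equals the number of Jordan blocks for λ):
  λ = 2: algebraic multiplicity = 5, geometric multiplicity = 2

Determining the block sizes for each eigenvalue:
  λ = 2: with am = 5 and gm = 2, the partition is not yet determined (e.g. several partitions of 5 into 2 parts exist). Let N = A − (2)·I. Computing rank(N^1) = 3, rank(N^2) = 1, rank(N^3) = 0; the number of blocks of size ≥ j is rank(N^{j−1}) − rank(N^j), giving [2, 2, 1]. So we have 1 block(s) of size 3, 1 block(s) of size 2 → block sizes [3, 2]

Assembling the blocks gives a Jordan form
J =
  [2, 1, 0, 0, 0]
  [0, 2, 1, 0, 0]
  [0, 0, 2, 0, 0]
  [0, 0, 0, 2, 1]
  [0, 0, 0, 0, 2]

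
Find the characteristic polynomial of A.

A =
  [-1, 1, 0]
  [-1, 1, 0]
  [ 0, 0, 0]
x^3

Expanding det(x·I − A) (e.g. by cofactor expansion or by noting that A is similar to its Jordan form J, which has the same characteristic polynomial as A) gives
  χ_A(x) = x^3
which factors as x^3. The eigenvalues (with algebraic multiplicities) are λ = 0 with multiplicity 3.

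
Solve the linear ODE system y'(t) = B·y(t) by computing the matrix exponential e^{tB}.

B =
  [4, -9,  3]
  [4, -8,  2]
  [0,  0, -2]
e^{tB} =
  [6*t*exp(-2*t) + exp(-2*t), -9*t*exp(-2*t), 3*t*exp(-2*t)]
  [4*t*exp(-2*t), -6*t*exp(-2*t) + exp(-2*t), 2*t*exp(-2*t)]
  [0, 0, exp(-2*t)]

Strategy: write B = P · J · P⁻¹ where J is a Jordan canonical form, so e^{tB} = P · e^{tJ} · P⁻¹, and e^{tJ} can be computed block-by-block.

B has Jordan form
J =
  [-2,  1,  0]
  [ 0, -2,  0]
  [ 0,  0, -2]
(up to reordering of blocks).

Per-block formulas:
  For a 2×2 Jordan block J_2(-2): exp(t · J_2(-2)) = e^(-2t)·(I + t·N), where N is the 2×2 nilpotent shift.
  For a 1×1 block at λ = -2: exp(t · [-2]) = [e^(-2t)].

After assembling e^{tJ} and conjugating by P, we get:

e^{tB} =
  [6*t*exp(-2*t) + exp(-2*t), -9*t*exp(-2*t), 3*t*exp(-2*t)]
  [4*t*exp(-2*t), -6*t*exp(-2*t) + exp(-2*t), 2*t*exp(-2*t)]
  [0, 0, exp(-2*t)]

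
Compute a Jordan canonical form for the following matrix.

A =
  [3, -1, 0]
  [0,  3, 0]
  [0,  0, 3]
J_2(3) ⊕ J_1(3)

The characteristic polynomial is
  det(x·I − A) = x^3 - 9*x^2 + 27*x - 27 = (x - 3)^3

Eigenvalues and multiplicities (the geometric multiplicity of λ is n − rank(A − λI), which equals the number of Jordan blocks for λ):
  λ = 3: algebraic multiplicity = 3, geometric multiplicity = 2

Determining the block sizes for each eigenvalue:
  λ = 3: 2 blocks summing to 3 forces exactly one block of size 2 and the rest size 1 → block sizes [2, 1]

Assembling the blocks gives a Jordan form
J =
  [3, 1, 0]
  [0, 3, 0]
  [0, 0, 3]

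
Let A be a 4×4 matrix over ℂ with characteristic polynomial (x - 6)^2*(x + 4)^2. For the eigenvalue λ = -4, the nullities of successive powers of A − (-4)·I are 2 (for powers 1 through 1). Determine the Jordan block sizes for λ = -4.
Block sizes for λ = -4: [1, 1]

From the dimensions of kernels of powers, the number of Jordan blocks of size at least j is d_j − d_{j−1} where d_j = dim ker(N^j) (with d_0 = 0). Computing the differences gives [2].
The number of blocks of size exactly k is (#blocks of size ≥ k) − (#blocks of size ≥ k + 1), so the partition is: 2 block(s) of size 1.
In nonincreasing order the block sizes are [1, 1].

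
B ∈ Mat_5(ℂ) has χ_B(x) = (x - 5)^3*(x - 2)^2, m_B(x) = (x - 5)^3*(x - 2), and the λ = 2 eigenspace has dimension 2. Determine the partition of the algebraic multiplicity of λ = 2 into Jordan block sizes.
Block sizes for λ = 2: [1, 1]

Step 1 — from the characteristic polynomial, algebraic multiplicity of λ = 2 is 2. From dim ker(B − (2)·I) = 2, there are exactly 2 Jordan blocks for λ = 2.
Step 2 — from the minimal polynomial, the factor (x − 2) tells us the largest block for λ = 2 has size 1.
Step 3 — with total size 2, 2 blocks, and largest block 1, the block sizes (in nonincreasing order) are [1, 1].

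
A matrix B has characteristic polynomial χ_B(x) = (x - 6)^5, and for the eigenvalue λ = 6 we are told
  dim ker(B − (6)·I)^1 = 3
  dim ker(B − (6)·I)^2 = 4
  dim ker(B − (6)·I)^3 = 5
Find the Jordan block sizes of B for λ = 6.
Block sizes for λ = 6: [3, 1, 1]

From the dimensions of kernels of powers, the number of Jordan blocks of size at least j is d_j − d_{j−1} where d_j = dim ker(N^j) (with d_0 = 0). Computing the differences gives [3, 1, 1].
The number of blocks of size exactly k is (#blocks of size ≥ k) − (#blocks of size ≥ k + 1), so the partition is: 2 block(s) of size 1, 1 block(s) of size 3.
In nonincreasing order the block sizes are [3, 1, 1].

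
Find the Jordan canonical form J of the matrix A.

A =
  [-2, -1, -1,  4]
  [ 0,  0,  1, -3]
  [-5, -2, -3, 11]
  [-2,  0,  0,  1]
J_3(-1) ⊕ J_1(-1)

The characteristic polynomial is
  det(x·I − A) = x^4 + 4*x^3 + 6*x^2 + 4*x + 1 = (x + 1)^4

Eigenvalues and multiplicities (the geometric multiplicity of λ is n − rank(A − λI), which equals the number of Jordan blocks for λ):
  λ = -1: algebraic multiplicity = 4, geometric multiplicity = 2

Determining the block sizes for each eigenvalue:
  λ = -1: with am = 4 and gm = 2, the partition is not yet determined (e.g. several partitions of 4 into 2 parts exist). Let N = A − (-1)·I. Computing rank(N^1) = 2, rank(N^2) = 1, rank(N^3) = 0; the number of blocks of size ≥ j is rank(N^{j−1}) − rank(N^j), giving [2, 1, 1]. So we have 1 block(s) of size 3, 1 block(s) of size 1 → block sizes [3, 1]

Assembling the blocks gives a Jordan form
J =
  [-1,  1,  0,  0]
  [ 0, -1,  1,  0]
  [ 0,  0, -1,  0]
  [ 0,  0,  0, -1]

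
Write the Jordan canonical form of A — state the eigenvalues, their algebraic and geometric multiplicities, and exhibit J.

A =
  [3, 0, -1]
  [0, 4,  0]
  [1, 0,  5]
J_2(4) ⊕ J_1(4)

The characteristic polynomial is
  det(x·I − A) = x^3 - 12*x^2 + 48*x - 64 = (x - 4)^3

Eigenvalues and multiplicities (the geometric multiplicity of λ is n − rank(A − λI), which equals the number of Jordan blocks for λ):
  λ = 4: algebraic multiplicity = 3, geometric multiplicity = 2

Determining the block sizes for each eigenvalue:
  λ = 4: 2 blocks summing to 3 forces exactly one block of size 2 and the rest size 1 → block sizes [2, 1]

Assembling the blocks gives a Jordan form
J =
  [4, 1, 0]
  [0, 4, 0]
  [0, 0, 4]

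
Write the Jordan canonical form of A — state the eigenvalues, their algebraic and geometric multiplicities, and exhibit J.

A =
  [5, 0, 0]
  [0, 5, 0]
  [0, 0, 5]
J_1(5) ⊕ J_1(5) ⊕ J_1(5)

The characteristic polynomial is
  det(x·I − A) = x^3 - 15*x^2 + 75*x - 125 = (x - 5)^3

Eigenvalues and multiplicities (the geometric multiplicity of λ is n − rank(A − λI), which equals the number of Jordan blocks for λ):
  λ = 5: algebraic multiplicity = 3, geometric multiplicity = 3

Determining the block sizes for each eigenvalue:
  λ = 5: gm = am = 3, so every block has size 1 → block sizes [1, 1, 1]

Assembling the blocks gives a Jordan form
J =
  [5, 0, 0]
  [0, 5, 0]
  [0, 0, 5]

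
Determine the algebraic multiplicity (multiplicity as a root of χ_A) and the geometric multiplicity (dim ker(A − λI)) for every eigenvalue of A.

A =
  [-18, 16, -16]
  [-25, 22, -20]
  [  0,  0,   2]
λ = 2: alg = 3, geom = 2

Step 1 — factor the characteristic polynomial to read off the algebraic multiplicities:
  χ_A(x) = (x - 2)^3

Step 2 — compute geometric multiplicities via the rank-nullity identity g(λ) = n − rank(A − λI):
  rank(A − (2)·I) = 1, so dim ker(A − (2)·I) = n − 1 = 2

Summary:
  λ = 2: algebraic multiplicity = 3, geometric multiplicity = 2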